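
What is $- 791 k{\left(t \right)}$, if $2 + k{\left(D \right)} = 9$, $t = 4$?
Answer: $-5537$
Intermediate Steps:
$k{\left(D \right)} = 7$ ($k{\left(D \right)} = -2 + 9 = 7$)
$- 791 k{\left(t \right)} = \left(-791\right) 7 = -5537$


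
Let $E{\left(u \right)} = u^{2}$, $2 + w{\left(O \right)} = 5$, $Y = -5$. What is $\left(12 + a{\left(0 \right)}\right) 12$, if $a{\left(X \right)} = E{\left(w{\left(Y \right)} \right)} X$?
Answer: $144$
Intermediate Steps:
$w{\left(O \right)} = 3$ ($w{\left(O \right)} = -2 + 5 = 3$)
$a{\left(X \right)} = 9 X$ ($a{\left(X \right)} = 3^{2} X = 9 X$)
$\left(12 + a{\left(0 \right)}\right) 12 = \left(12 + 9 \cdot 0\right) 12 = \left(12 + 0\right) 12 = 12 \cdot 12 = 144$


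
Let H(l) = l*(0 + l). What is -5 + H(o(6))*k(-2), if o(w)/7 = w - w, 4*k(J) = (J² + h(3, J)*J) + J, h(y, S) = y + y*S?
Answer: -5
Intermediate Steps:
h(y, S) = y + S*y
k(J) = J/4 + J²/4 + J*(3 + 3*J)/4 (k(J) = ((J² + (3*(1 + J))*J) + J)/4 = ((J² + (3 + 3*J)*J) + J)/4 = ((J² + J*(3 + 3*J)) + J)/4 = (J + J² + J*(3 + 3*J))/4 = J/4 + J²/4 + J*(3 + 3*J)/4)
o(w) = 0 (o(w) = 7*(w - w) = 7*0 = 0)
H(l) = l² (H(l) = l*l = l²)
-5 + H(o(6))*k(-2) = -5 + 0²*(-2*(1 - 2)) = -5 + 0*(-2*(-1)) = -5 + 0*2 = -5 + 0 = -5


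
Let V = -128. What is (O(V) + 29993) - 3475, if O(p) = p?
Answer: 26390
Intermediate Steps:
(O(V) + 29993) - 3475 = (-128 + 29993) - 3475 = 29865 - 3475 = 26390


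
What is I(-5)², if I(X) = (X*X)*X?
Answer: 15625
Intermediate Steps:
I(X) = X³ (I(X) = X²*X = X³)
I(-5)² = ((-5)³)² = (-125)² = 15625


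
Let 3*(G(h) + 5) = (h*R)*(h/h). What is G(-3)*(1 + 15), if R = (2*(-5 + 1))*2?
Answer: 176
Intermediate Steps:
R = -16 (R = (2*(-4))*2 = -8*2 = -16)
G(h) = -5 - 16*h/3 (G(h) = -5 + ((h*(-16))*(h/h))/3 = -5 + (-16*h*1)/3 = -5 + (-16*h)/3 = -5 - 16*h/3)
G(-3)*(1 + 15) = (-5 - 16/3*(-3))*(1 + 15) = (-5 + 16)*16 = 11*16 = 176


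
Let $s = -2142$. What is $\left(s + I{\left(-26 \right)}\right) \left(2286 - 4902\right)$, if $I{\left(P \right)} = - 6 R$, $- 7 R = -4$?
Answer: $\frac{39287088}{7} \approx 5.6124 \cdot 10^{6}$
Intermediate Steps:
$R = \frac{4}{7}$ ($R = \left(- \frac{1}{7}\right) \left(-4\right) = \frac{4}{7} \approx 0.57143$)
$I{\left(P \right)} = - \frac{24}{7}$ ($I{\left(P \right)} = \left(-6\right) \frac{4}{7} = - \frac{24}{7}$)
$\left(s + I{\left(-26 \right)}\right) \left(2286 - 4902\right) = \left(-2142 - \frac{24}{7}\right) \left(2286 - 4902\right) = \left(- \frac{15018}{7}\right) \left(-2616\right) = \frac{39287088}{7}$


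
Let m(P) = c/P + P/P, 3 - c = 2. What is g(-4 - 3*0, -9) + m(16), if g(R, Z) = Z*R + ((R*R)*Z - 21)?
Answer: -2047/16 ≈ -127.94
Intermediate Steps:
c = 1 (c = 3 - 1*2 = 3 - 2 = 1)
m(P) = 1 + 1/P (m(P) = 1/P + P/P = 1/P + 1 = 1 + 1/P)
g(R, Z) = -21 + R*Z + Z*R² (g(R, Z) = R*Z + (R²*Z - 21) = R*Z + (Z*R² - 21) = R*Z + (-21 + Z*R²) = -21 + R*Z + Z*R²)
g(-4 - 3*0, -9) + m(16) = (-21 + (-4 - 3*0)*(-9) - 9*(-4 - 3*0)²) + (1 + 16)/16 = (-21 + (-4 + 0)*(-9) - 9*(-4 + 0)²) + (1/16)*17 = (-21 - 4*(-9) - 9*(-4)²) + 17/16 = (-21 + 36 - 9*16) + 17/16 = (-21 + 36 - 144) + 17/16 = -129 + 17/16 = -2047/16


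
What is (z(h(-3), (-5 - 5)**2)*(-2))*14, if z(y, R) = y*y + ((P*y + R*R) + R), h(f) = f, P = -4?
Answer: -283388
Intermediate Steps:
z(y, R) = R + R**2 + y**2 - 4*y (z(y, R) = y*y + ((-4*y + R*R) + R) = y**2 + ((-4*y + R**2) + R) = y**2 + ((R**2 - 4*y) + R) = y**2 + (R + R**2 - 4*y) = R + R**2 + y**2 - 4*y)
(z(h(-3), (-5 - 5)**2)*(-2))*14 = (((-5 - 5)**2 + ((-5 - 5)**2)**2 + (-3)**2 - 4*(-3))*(-2))*14 = (((-10)**2 + ((-10)**2)**2 + 9 + 12)*(-2))*14 = ((100 + 100**2 + 9 + 12)*(-2))*14 = ((100 + 10000 + 9 + 12)*(-2))*14 = (10121*(-2))*14 = -20242*14 = -283388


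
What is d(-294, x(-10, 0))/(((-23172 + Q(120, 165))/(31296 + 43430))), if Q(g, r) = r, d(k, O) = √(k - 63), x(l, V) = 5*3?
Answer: -74726*I*√357/23007 ≈ -61.369*I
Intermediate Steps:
x(l, V) = 15
d(k, O) = √(-63 + k)
d(-294, x(-10, 0))/(((-23172 + Q(120, 165))/(31296 + 43430))) = √(-63 - 294)/(((-23172 + 165)/(31296 + 43430))) = √(-357)/((-23007/74726)) = (I*√357)/((-23007*1/74726)) = (I*√357)/(-23007/74726) = (I*√357)*(-74726/23007) = -74726*I*√357/23007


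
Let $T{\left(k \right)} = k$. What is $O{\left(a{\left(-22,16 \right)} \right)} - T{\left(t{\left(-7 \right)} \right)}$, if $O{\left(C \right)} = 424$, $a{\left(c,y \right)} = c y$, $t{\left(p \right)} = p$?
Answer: $431$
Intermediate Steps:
$O{\left(a{\left(-22,16 \right)} \right)} - T{\left(t{\left(-7 \right)} \right)} = 424 - -7 = 424 + 7 = 431$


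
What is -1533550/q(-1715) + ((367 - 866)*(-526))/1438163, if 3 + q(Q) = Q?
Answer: 1102972899491/1235382017 ≈ 892.82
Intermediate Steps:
q(Q) = -3 + Q
-1533550/q(-1715) + ((367 - 866)*(-526))/1438163 = -1533550/(-3 - 1715) + ((367 - 866)*(-526))/1438163 = -1533550/(-1718) - 499*(-526)*(1/1438163) = -1533550*(-1/1718) + 262474*(1/1438163) = 766775/859 + 262474/1438163 = 1102972899491/1235382017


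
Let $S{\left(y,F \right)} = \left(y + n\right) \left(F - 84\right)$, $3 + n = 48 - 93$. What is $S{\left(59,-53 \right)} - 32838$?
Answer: $-34345$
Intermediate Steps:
$n = -48$ ($n = -3 + \left(48 - 93\right) = -3 - 45 = -48$)
$S{\left(y,F \right)} = \left(-84 + F\right) \left(-48 + y\right)$ ($S{\left(y,F \right)} = \left(y - 48\right) \left(F - 84\right) = \left(-48 + y\right) \left(-84 + F\right) = \left(-84 + F\right) \left(-48 + y\right)$)
$S{\left(59,-53 \right)} - 32838 = \left(4032 - 4956 - -2544 - 3127\right) - 32838 = \left(4032 - 4956 + 2544 - 3127\right) - 32838 = -1507 - 32838 = -34345$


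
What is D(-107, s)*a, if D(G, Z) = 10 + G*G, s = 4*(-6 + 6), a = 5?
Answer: 57295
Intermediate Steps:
s = 0 (s = 4*0 = 0)
D(G, Z) = 10 + G**2
D(-107, s)*a = (10 + (-107)**2)*5 = (10 + 11449)*5 = 11459*5 = 57295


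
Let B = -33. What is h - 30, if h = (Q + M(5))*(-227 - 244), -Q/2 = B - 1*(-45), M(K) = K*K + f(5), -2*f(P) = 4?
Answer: 441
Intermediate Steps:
f(P) = -2 (f(P) = -1/2*4 = -2)
M(K) = -2 + K**2 (M(K) = K*K - 2 = K**2 - 2 = -2 + K**2)
Q = -24 (Q = -2*(-33 - 1*(-45)) = -2*(-33 + 45) = -2*12 = -24)
h = 471 (h = (-24 + (-2 + 5**2))*(-227 - 244) = (-24 + (-2 + 25))*(-471) = (-24 + 23)*(-471) = -1*(-471) = 471)
h - 30 = 471 - 30 = 441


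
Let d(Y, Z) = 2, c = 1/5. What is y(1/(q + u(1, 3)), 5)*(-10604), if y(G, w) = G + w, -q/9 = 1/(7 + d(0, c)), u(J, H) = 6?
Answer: -275704/5 ≈ -55141.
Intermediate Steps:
c = 1/5 ≈ 0.20000
q = -1 (q = -9/(7 + 2) = -9/9 = -9*1/9 = -1)
y(1/(q + u(1, 3)), 5)*(-10604) = (1/(-1 + 6) + 5)*(-10604) = (1/5 + 5)*(-10604) = (26/5)*(-10604) = -275704/5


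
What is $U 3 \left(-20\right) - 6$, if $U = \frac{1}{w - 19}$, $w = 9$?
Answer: $0$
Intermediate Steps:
$U = - \frac{1}{10}$ ($U = \frac{1}{9 - 19} = \frac{1}{-10} = - \frac{1}{10} \approx -0.1$)
$U 3 \left(-20\right) - 6 = \left(- \frac{1}{10}\right) 3 \left(-20\right) - 6 = \left(- \frac{3}{10}\right) \left(-20\right) - 6 = 6 - 6 = 0$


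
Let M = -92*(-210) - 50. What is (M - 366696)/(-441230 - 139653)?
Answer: 347426/580883 ≈ 0.59810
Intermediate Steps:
M = 19270 (M = 19320 - 50 = 19270)
(M - 366696)/(-441230 - 139653) = (19270 - 366696)/(-441230 - 139653) = -347426/(-580883) = -347426*(-1/580883) = 347426/580883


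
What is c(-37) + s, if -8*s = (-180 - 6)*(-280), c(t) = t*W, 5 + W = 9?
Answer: -6658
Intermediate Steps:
W = 4 (W = -5 + 9 = 4)
c(t) = 4*t (c(t) = t*4 = 4*t)
s = -6510 (s = -(-180 - 6)*(-280)/8 = -(-93)*(-280)/4 = -⅛*52080 = -6510)
c(-37) + s = 4*(-37) - 6510 = -148 - 6510 = -6658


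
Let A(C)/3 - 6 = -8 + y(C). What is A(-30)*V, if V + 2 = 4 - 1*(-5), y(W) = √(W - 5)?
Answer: -42 + 21*I*√35 ≈ -42.0 + 124.24*I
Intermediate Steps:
y(W) = √(-5 + W)
A(C) = -6 + 3*√(-5 + C) (A(C) = 18 + 3*(-8 + √(-5 + C)) = 18 + (-24 + 3*√(-5 + C)) = -6 + 3*√(-5 + C))
V = 7 (V = -2 + (4 - 1*(-5)) = -2 + (4 + 5) = -2 + 9 = 7)
A(-30)*V = (-6 + 3*√(-5 - 30))*7 = (-6 + 3*√(-35))*7 = (-6 + 3*(I*√35))*7 = (-6 + 3*I*√35)*7 = -42 + 21*I*√35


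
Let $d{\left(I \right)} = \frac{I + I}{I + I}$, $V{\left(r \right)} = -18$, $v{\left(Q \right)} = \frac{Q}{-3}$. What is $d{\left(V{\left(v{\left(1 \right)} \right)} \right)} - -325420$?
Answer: $325421$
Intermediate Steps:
$v{\left(Q \right)} = - \frac{Q}{3}$ ($v{\left(Q \right)} = Q \left(- \frac{1}{3}\right) = - \frac{Q}{3}$)
$d{\left(I \right)} = 1$ ($d{\left(I \right)} = \frac{2 I}{2 I} = 2 I \frac{1}{2 I} = 1$)
$d{\left(V{\left(v{\left(1 \right)} \right)} \right)} - -325420 = 1 - -325420 = 1 + 325420 = 325421$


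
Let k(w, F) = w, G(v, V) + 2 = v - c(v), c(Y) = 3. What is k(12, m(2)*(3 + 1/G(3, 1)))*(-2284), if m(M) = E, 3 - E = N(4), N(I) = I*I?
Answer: -27408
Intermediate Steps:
N(I) = I²
E = -13 (E = 3 - 1*4² = 3 - 1*16 = 3 - 16 = -13)
m(M) = -13
G(v, V) = -5 + v (G(v, V) = -2 + (v - 1*3) = -2 + (v - 3) = -2 + (-3 + v) = -5 + v)
k(12, m(2)*(3 + 1/G(3, 1)))*(-2284) = 12*(-2284) = -27408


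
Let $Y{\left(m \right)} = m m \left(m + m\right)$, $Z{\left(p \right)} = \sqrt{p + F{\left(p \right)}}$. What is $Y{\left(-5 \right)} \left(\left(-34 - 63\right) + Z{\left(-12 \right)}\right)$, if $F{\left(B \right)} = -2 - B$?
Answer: $24250 - 250 i \sqrt{2} \approx 24250.0 - 353.55 i$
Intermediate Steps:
$Z{\left(p \right)} = i \sqrt{2}$ ($Z{\left(p \right)} = \sqrt{p - \left(2 + p\right)} = \sqrt{-2} = i \sqrt{2}$)
$Y{\left(m \right)} = 2 m^{3}$ ($Y{\left(m \right)} = m m 2 m = m 2 m^{2} = 2 m^{3}$)
$Y{\left(-5 \right)} \left(\left(-34 - 63\right) + Z{\left(-12 \right)}\right) = 2 \left(-5\right)^{3} \left(\left(-34 - 63\right) + i \sqrt{2}\right) = 2 \left(-125\right) \left(-97 + i \sqrt{2}\right) = - 250 \left(-97 + i \sqrt{2}\right) = 24250 - 250 i \sqrt{2}$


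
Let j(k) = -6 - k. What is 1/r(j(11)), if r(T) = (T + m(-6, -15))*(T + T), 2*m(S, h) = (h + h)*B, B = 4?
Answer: 1/2618 ≈ 0.00038197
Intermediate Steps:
m(S, h) = 4*h (m(S, h) = ((h + h)*4)/2 = ((2*h)*4)/2 = (8*h)/2 = 4*h)
r(T) = 2*T*(-60 + T) (r(T) = (T + 4*(-15))*(T + T) = (T - 60)*(2*T) = (-60 + T)*(2*T) = 2*T*(-60 + T))
1/r(j(11)) = 1/(2*(-6 - 1*11)*(-60 + (-6 - 1*11))) = 1/(2*(-6 - 11)*(-60 + (-6 - 11))) = 1/(2*(-17)*(-60 - 17)) = 1/(2*(-17)*(-77)) = 1/2618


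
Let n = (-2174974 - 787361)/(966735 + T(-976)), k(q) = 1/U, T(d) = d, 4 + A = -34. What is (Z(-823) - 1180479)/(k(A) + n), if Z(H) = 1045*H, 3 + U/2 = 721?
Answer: 2829845875540936/4252947301 ≈ 6.6539e+5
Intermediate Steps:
U = 1436 (U = -6 + 2*721 = -6 + 1442 = 1436)
A = -38 (A = -4 - 34 = -38)
k(q) = 1/1436
n = -2962335/965759 (n = (-2174974 - 787361)/(966735 - 976) = -2962335/965759 ≈ -3.0674)
(Z(-823) - 1180479)/(k(A) + n) = (1045*(-823) - 1180479)/(1/1436 - 2962335/965759) = (-860035 - 1180479)/(-4252947301/1386829924) = -2040514*(-1386829924/4252947301) = 2829845875540936/4252947301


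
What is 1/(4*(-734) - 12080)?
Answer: -1/15016 ≈ -6.6596e-5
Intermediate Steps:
1/(4*(-734) - 12080) = 1/(-2936 - 12080) = 1/(-15016) = -1/15016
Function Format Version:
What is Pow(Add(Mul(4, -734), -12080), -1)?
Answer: Rational(-1, 15016) ≈ -6.6596e-5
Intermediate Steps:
Pow(Add(Mul(4, -734), -12080), -1) = Pow(Add(-2936, -12080), -1) = Pow(-15016, -1) = Rational(-1, 15016)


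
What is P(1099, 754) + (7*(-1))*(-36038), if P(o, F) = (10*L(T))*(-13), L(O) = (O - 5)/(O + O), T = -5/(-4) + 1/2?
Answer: 1766707/7 ≈ 2.5239e+5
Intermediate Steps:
T = 7/4 (T = -5*(-1/4) + 1*(1/2) = 5/4 + 1/2 = 7/4 ≈ 1.7500)
L(O) = (-5 + O)/(2*O) (L(O) = (-5 + O)/((2*O)) = (-5 + O)*(1/(2*O)) = (-5 + O)/(2*O))
P(o, F) = 845/7 (P(o, F) = (10*((-5 + 7/4)/(2*(7/4))))*(-13) = (10*((1/2)*(4/7)*(-13/4)))*(-13) = (10*(-13/14))*(-13) = -65/7*(-13) = 845/7)
P(1099, 754) + (7*(-1))*(-36038) = 845/7 + (7*(-1))*(-36038) = 845/7 - 7*(-36038) = 845/7 + 252266 = 1766707/7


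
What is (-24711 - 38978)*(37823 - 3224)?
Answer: -2203575711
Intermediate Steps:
(-24711 - 38978)*(37823 - 3224) = -63689*34599 = -2203575711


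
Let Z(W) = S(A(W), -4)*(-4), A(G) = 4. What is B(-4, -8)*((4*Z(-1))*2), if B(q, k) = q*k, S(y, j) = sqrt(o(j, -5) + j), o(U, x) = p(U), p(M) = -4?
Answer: -2048*I*sqrt(2) ≈ -2896.3*I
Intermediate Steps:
o(U, x) = -4
S(y, j) = sqrt(-4 + j)
Z(W) = -8*I*sqrt(2) (Z(W) = sqrt(-4 - 4)*(-4) = sqrt(-8)*(-4) = (2*I*sqrt(2))*(-4) = -8*I*sqrt(2))
B(q, k) = k*q
B(-4, -8)*((4*Z(-1))*2) = (-8*(-4))*((4*(-8*I*sqrt(2)))*2) = 32*(-32*I*sqrt(2)*2) = 32*(-64*I*sqrt(2)) = -2048*I*sqrt(2)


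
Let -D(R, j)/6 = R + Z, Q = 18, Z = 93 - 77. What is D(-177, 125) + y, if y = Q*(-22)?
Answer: 570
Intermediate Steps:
Z = 16
D(R, j) = -96 - 6*R (D(R, j) = -6*(R + 16) = -6*(16 + R) = -96 - 6*R)
y = -396 (y = 18*(-22) = -396)
D(-177, 125) + y = (-96 - 6*(-177)) - 396 = (-96 + 1062) - 396 = 966 - 396 = 570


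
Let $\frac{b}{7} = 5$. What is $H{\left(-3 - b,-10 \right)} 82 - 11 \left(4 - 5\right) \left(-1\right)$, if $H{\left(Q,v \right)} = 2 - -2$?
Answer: $317$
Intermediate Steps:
$b = 35$ ($b = 7 \cdot 5 = 35$)
$H{\left(Q,v \right)} = 4$ ($H{\left(Q,v \right)} = 2 + 2 = 4$)
$H{\left(-3 - b,-10 \right)} 82 - 11 \left(4 - 5\right) \left(-1\right) = 4 \cdot 82 - 11 \left(4 - 5\right) \left(-1\right) = 328 - 11 \left(\left(-1\right) \left(-1\right)\right) = 328 - 11 = 317$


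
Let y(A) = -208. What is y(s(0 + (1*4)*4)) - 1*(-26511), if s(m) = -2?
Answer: 26303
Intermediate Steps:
y(s(0 + (1*4)*4)) - 1*(-26511) = -208 - 1*(-26511) = -208 + 26511 = 26303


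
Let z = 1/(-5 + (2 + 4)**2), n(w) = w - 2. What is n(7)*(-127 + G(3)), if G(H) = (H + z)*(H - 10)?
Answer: -22975/31 ≈ -741.13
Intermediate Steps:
n(w) = -2 + w
z = 1/31 (z = 1/(-5 + 6**2) = 1/(-5 + 36) = 1/31 ≈ 0.032258)
G(H) = (-10 + H)*(1/31 + H) (G(H) = (H + 1/31)*(H - 10) = (1/31 + H)*(-10 + H) = (-10 + H)*(1/31 + H))
n(7)*(-127 + G(3)) = (-2 + 7)*(-127 + (-10/31 + 3**2 - 309/31*3)) = 5*(-127 + (-10/31 + 9 - 927/31)) = 5*(-127 - 658/31) = 5*(-4595/31) = -22975/31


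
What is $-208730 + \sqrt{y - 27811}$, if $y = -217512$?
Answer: $-208730 + i \sqrt{245323} \approx -2.0873 \cdot 10^{5} + 495.3 i$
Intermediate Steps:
$-208730 + \sqrt{y - 27811} = -208730 + \sqrt{-217512 - 27811} = -208730 + \sqrt{-245323} = -208730 + i \sqrt{245323}$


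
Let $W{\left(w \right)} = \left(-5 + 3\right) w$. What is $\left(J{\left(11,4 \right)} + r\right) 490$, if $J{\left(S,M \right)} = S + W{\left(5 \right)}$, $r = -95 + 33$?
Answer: $-29890$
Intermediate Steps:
$r = -62$
$W{\left(w \right)} = - 2 w$
$J{\left(S,M \right)} = -10 + S$ ($J{\left(S,M \right)} = S - 10 = -10 + S$)
$\left(J{\left(11,4 \right)} + r\right) 490 = \left(\left(-10 + 11\right) - 62\right) 490 = \left(1 - 62\right) 490 = \left(-61\right) 490 = -29890$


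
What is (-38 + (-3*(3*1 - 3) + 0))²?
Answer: 1444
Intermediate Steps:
(-38 + (-3*(3*1 - 3) + 0))² = (-38 + (-3*(3 - 3) + 0))² = (-38 + (-3*0 + 0))² = (-38 + (0 + 0))² = (-38 + 0)² = (-38)² = 1444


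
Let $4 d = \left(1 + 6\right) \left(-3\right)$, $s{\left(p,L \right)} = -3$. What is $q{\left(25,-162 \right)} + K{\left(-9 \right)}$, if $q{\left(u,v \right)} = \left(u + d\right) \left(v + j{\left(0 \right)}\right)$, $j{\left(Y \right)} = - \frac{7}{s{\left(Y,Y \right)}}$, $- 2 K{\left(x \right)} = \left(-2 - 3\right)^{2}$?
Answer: $- \frac{37991}{12} \approx -3165.9$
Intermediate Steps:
$d = - \frac{21}{4}$ ($d = \frac{\left(1 + 6\right) \left(-3\right)}{4} = \frac{7 \left(-3\right)}{4} = \frac{1}{4} \left(-21\right) = - \frac{21}{4} \approx -5.25$)
$K{\left(x \right)} = - \frac{25}{2}$ ($K{\left(x \right)} = - \frac{\left(-2 - 3\right)^{2}}{2} = - \frac{\left(-5\right)^{2}}{2} = \left(- \frac{1}{2}\right) 25 = - \frac{25}{2}$)
$j{\left(Y \right)} = \frac{7}{3}$ ($j{\left(Y \right)} = - \frac{7}{-3} = \left(-7\right) \left(- \frac{1}{3}\right) = \frac{7}{3}$)
$q{\left(u,v \right)} = \left(- \frac{21}{4} + u\right) \left(\frac{7}{3} + v\right)$ ($q{\left(u,v \right)} = \left(u - \frac{21}{4}\right) \left(v + \frac{7}{3}\right) = \left(- \frac{21}{4} + u\right) \left(\frac{7}{3} + v\right)$)
$q{\left(25,-162 \right)} + K{\left(-9 \right)} = \left(- \frac{49}{4} - - \frac{1701}{2} + \frac{7}{3} \cdot 25 + 25 \left(-162\right)\right) - \frac{25}{2} = \left(- \frac{49}{4} + \frac{1701}{2} + \frac{175}{3} - 4050\right) - \frac{25}{2} = - \frac{37841}{12} - \frac{25}{2} = - \frac{37991}{12}$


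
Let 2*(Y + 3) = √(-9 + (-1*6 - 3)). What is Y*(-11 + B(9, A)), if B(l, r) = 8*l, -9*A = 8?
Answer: -183 + 183*I*√2/2 ≈ -183.0 + 129.4*I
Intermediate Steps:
A = -8/9 (A = -⅑*8 = -8/9 ≈ -0.88889)
Y = -3 + 3*I*√2/2 (Y = -3 + √(-9 + (-1*6 - 3))/2 = -3 + √(-9 + (-6 - 3))/2 = -3 + √(-9 - 9)/2 = -3 + √(-18)/2 = -3 + (3*I*√2)/2 = -3 + 3*I*√2/2 ≈ -3.0 + 2.1213*I)
Y*(-11 + B(9, A)) = (-3 + 3*I*√2/2)*(-11 + 8*9) = (-3 + 3*I*√2/2)*(-11 + 72) = (-3 + 3*I*√2/2)*61 = -183 + 183*I*√2/2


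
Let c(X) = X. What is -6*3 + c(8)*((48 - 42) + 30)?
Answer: 270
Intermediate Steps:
-6*3 + c(8)*((48 - 42) + 30) = -6*3 + 8*((48 - 42) + 30) = -18 + 8*(6 + 30) = -18 + 8*36 = -18 + 288 = 270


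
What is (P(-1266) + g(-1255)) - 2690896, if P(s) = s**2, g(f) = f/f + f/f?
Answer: -1088138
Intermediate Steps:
g(f) = 2 (g(f) = 1 + 1 = 2)
(P(-1266) + g(-1255)) - 2690896 = ((-1266)**2 + 2) - 2690896 = (1602756 + 2) - 2690896 = 1602758 - 2690896 = -1088138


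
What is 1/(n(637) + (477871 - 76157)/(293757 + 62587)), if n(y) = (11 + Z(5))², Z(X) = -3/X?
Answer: 4454300/486798513 ≈ 0.0091502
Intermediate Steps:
n(y) = 2704/25 (n(y) = (11 - 3/5)² = (11 - 3*⅕)² = (11 - ⅗)² = (52/5)² = 2704/25)
1/(n(637) + (477871 - 76157)/(293757 + 62587)) = 1/(2704/25 + (477871 - 76157)/(293757 + 62587)) = 1/(2704/25 + 401714/356344) = 1/(2704/25 + 401714*(1/356344)) = 1/(2704/25 + 200857/178172) = 1/(486798513/4454300) = 4454300/486798513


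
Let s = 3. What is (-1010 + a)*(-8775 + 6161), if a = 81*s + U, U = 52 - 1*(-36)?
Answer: 1774906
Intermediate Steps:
U = 88 (U = 52 + 36 = 88)
a = 331 (a = 81*3 + 88 = 243 + 88 = 331)
(-1010 + a)*(-8775 + 6161) = (-1010 + 331)*(-8775 + 6161) = -679*(-2614) = 1774906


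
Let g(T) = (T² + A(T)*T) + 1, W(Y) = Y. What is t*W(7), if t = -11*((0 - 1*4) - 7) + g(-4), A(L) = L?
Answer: 1078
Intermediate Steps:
g(T) = 1 + 2*T² (g(T) = (T² + T*T) + 1 = (T² + T²) + 1 = 2*T² + 1 = 1 + 2*T²)
t = 154 (t = -11*((0 - 1*4) - 7) + (1 + 2*(-4)²) = -11*((0 - 4) - 7) + (1 + 2*16) = -11*(-4 - 7) + (1 + 32) = -11*(-11) + 33 = 121 + 33 = 154)
t*W(7) = 154*7 = 1078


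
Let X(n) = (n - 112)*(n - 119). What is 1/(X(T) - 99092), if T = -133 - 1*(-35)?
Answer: -1/53522 ≈ -1.8684e-5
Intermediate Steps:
T = -98 (T = -133 + 35 = -98)
X(n) = (-119 + n)*(-112 + n) (X(n) = (-112 + n)*(-119 + n) = (-119 + n)*(-112 + n))
1/(X(T) - 99092) = 1/((13328 + (-98)**2 - 231*(-98)) - 99092) = 1/((13328 + 9604 + 22638) - 99092) = 1/(45570 - 99092) = 1/(-53522) = -1/53522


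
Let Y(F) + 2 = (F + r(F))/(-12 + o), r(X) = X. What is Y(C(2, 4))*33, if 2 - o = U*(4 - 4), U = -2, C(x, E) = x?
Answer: -396/5 ≈ -79.200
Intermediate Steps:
o = 2 (o = 2 - (-2)*(4 - 4) = 2 - (-2)*0 = 2 - 1*0 = 2 + 0 = 2)
Y(F) = -2 - F/5 (Y(F) = -2 + (F + F)/(-12 + 2) = -2 + (2*F)/(-10) = -2 + (2*F)*(-⅒) = -2 - F/5)
Y(C(2, 4))*33 = (-2 - ⅕*2)*33 = (-2 - ⅖)*33 = -12/5*33 = -396/5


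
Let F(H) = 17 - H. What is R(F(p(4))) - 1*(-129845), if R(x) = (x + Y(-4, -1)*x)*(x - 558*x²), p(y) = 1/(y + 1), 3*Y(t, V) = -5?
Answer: 236692993/125 ≈ 1.8935e+6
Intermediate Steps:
Y(t, V) = -5/3 (Y(t, V) = (⅓)*(-5) = -5/3)
p(y) = 1/(1 + y)
R(x) = -2*x*(x - 558*x²)/3 (R(x) = (x - 5*x/3)*(x - 558*x²) = (-2*x/3)*(x - 558*x²) = -2*x*(x - 558*x²)/3)
R(F(p(4))) - 1*(-129845) = (17 - 1/(1 + 4))²*(-⅔ + 372*(17 - 1/(1 + 4))) - 1*(-129845) = (17 - 1/5)²*(-⅔ + 372*(17 - 1/5)) + 129845 = (17 - 1*⅕)²*(-⅔ + 372*(17 - 1*⅕)) + 129845 = (17 - ⅕)²*(-⅔ + 372*(17 - ⅕)) + 129845 = (84/5)²*(-⅔ + 372*(84/5)) + 129845 = 7056*(-⅔ + 31248/5)/25 + 129845 = (7056/25)*(93734/15) + 129845 = 220462368/125 + 129845 = 236692993/125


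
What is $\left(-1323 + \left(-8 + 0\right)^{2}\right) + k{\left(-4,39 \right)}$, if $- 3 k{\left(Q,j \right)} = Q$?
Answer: $- \frac{3773}{3} \approx -1257.7$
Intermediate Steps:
$k{\left(Q,j \right)} = - \frac{Q}{3}$
$\left(-1323 + \left(-8 + 0\right)^{2}\right) + k{\left(-4,39 \right)} = \left(-1323 + \left(-8 + 0\right)^{2}\right) - - \frac{4}{3} = \left(-1323 + \left(-8\right)^{2}\right) + \frac{4}{3} = \left(-1323 + 64\right) + \frac{4}{3} = -1259 + \frac{4}{3} = - \frac{3773}{3}$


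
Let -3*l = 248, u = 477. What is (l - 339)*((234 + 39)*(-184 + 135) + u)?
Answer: 5439500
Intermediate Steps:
l = -248/3 (l = -1/3*248 = -248/3 ≈ -82.667)
(l - 339)*((234 + 39)*(-184 + 135) + u) = (-248/3 - 339)*((234 + 39)*(-184 + 135) + 477) = -1265*(273*(-49) + 477)/3 = -1265*(-13377 + 477)/3 = -1265/3*(-12900) = 5439500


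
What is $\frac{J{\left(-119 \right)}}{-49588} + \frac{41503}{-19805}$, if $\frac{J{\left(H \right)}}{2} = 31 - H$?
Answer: $- \frac{515998066}{245522585} \approx -2.1016$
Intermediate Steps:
$J{\left(H \right)} = 62 - 2 H$ ($J{\left(H \right)} = 2 \left(31 - H\right) = 62 - 2 H$)
$\frac{J{\left(-119 \right)}}{-49588} + \frac{41503}{-19805} = \frac{62 - -238}{-49588} + \frac{41503}{-19805} = \left(62 + 238\right) \left(- \frac{1}{49588}\right) + 41503 \left(- \frac{1}{19805}\right) = 300 \left(- \frac{1}{49588}\right) - \frac{41503}{19805} = - \frac{75}{12397} - \frac{41503}{19805} = - \frac{515998066}{245522585}$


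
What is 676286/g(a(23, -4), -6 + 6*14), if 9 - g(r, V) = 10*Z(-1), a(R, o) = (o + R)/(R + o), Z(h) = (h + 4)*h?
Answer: 52022/3 ≈ 17341.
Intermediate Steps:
Z(h) = h*(4 + h) (Z(h) = (4 + h)*h = h*(4 + h))
a(R, o) = 1 (a(R, o) = (R + o)/(R + o) = 1)
g(r, V) = 39 (g(r, V) = 9 - 10*(-(4 - 1)) = 9 - 10*(-1*3) = 9 - 10*(-3) = 9 - 1*(-30) = 9 + 30 = 39)
676286/g(a(23, -4), -6 + 6*14) = 676286/39 = 676286*(1/39) = 52022/3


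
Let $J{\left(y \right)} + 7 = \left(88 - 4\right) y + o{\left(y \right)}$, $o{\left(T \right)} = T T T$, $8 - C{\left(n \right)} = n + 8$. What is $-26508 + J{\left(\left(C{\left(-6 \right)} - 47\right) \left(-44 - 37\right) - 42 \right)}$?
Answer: $35255535560$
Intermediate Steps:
$C{\left(n \right)} = - n$ ($C{\left(n \right)} = 8 - \left(n + 8\right) = 8 - \left(8 + n\right) = - n$)
$o{\left(T \right)} = T^{3}$ ($o{\left(T \right)} = T^{2} T = T^{3}$)
$J{\left(y \right)} = -7 + y^{3} + 84 y$ ($J{\left(y \right)} = -7 + \left(\left(88 - 4\right) y + y^{3}\right) = -7 + \left(84 y + y^{3}\right) = -7 + \left(y^{3} + 84 y\right) = -7 + y^{3} + 84 y$)
$-26508 + J{\left(\left(C{\left(-6 \right)} - 47\right) \left(-44 - 37\right) - 42 \right)} = -26508 + \left(-7 + \left(\left(\left(-1\right) \left(-6\right) - 47\right) \left(-44 - 37\right) - 42\right)^{3} + 84 \left(\left(\left(-1\right) \left(-6\right) - 47\right) \left(-44 - 37\right) - 42\right)\right) = -26508 + \left(-7 + \left(\left(6 - 47\right) \left(-81\right) - 42\right)^{3} + 84 \left(\left(6 - 47\right) \left(-81\right) - 42\right)\right) = -26508 + \left(-7 + \left(\left(-41\right) \left(-81\right) - 42\right)^{3} + 84 \left(\left(-41\right) \left(-81\right) - 42\right)\right) = -26508 + \left(-7 + \left(3321 - 42\right)^{3} + 84 \left(3321 - 42\right)\right) = -26508 + \left(-7 + 3279^{3} + 84 \cdot 3279\right) = -26508 + \left(-7 + 35255286639 + 275436\right) = -26508 + 35255562068 = 35255535560$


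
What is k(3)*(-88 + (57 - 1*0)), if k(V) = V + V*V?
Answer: -372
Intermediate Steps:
k(V) = V + V²
k(3)*(-88 + (57 - 1*0)) = (3*(1 + 3))*(-88 + (57 - 1*0)) = (3*4)*(-88 + (57 + 0)) = 12*(-88 + 57) = 12*(-31) = -372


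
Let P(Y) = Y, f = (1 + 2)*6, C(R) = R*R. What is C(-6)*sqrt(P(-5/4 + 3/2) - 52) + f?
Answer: 18 + 54*I*sqrt(23) ≈ 18.0 + 258.98*I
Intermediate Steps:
C(R) = R**2
f = 18 (f = 3*6 = 18)
C(-6)*sqrt(P(-5/4 + 3/2) - 52) + f = (-6)**2*sqrt((-5/4 + 3/2) - 52) + 18 = 36*sqrt((-5*1/4 + 3*(1/2)) - 52) + 18 = 36*sqrt((-5/4 + 3/2) - 52) + 18 = 36*sqrt(1/4 - 52) + 18 = 36*sqrt(-207/4) + 18 = 36*(3*I*sqrt(23)/2) + 18 = 54*I*sqrt(23) + 18 = 18 + 54*I*sqrt(23)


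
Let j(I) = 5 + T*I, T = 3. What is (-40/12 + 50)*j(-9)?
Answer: -3080/3 ≈ -1026.7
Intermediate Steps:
j(I) = 5 + 3*I
(-40/12 + 50)*j(-9) = (-40/12 + 50)*(5 + 3*(-9)) = (-40*1/12 + 50)*(5 - 27) = (-10/3 + 50)*(-22) = (140/3)*(-22) = -3080/3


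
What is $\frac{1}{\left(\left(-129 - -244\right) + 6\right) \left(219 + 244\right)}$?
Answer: $\frac{1}{56023} \approx 1.785 \cdot 10^{-5}$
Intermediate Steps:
$\frac{1}{\left(\left(-129 - -244\right) + 6\right) \left(219 + 244\right)} = \frac{1}{\left(\left(-129 + 244\right) + 6\right) 463} = \frac{1}{\left(115 + 6\right) 463} = \frac{1}{121 \cdot 463} = \frac{1}{56023}$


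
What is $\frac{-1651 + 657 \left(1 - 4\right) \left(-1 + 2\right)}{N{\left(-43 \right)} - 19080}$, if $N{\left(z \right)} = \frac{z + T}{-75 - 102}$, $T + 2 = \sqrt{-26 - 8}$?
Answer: $\frac{2165048163810}{11404905723259} - \frac{641094 i \sqrt{34}}{11404905723259} \approx 0.18983 - 3.2777 \cdot 10^{-7} i$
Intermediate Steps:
$T = -2 + i \sqrt{34}$ ($T = -2 + \sqrt{-26 - 8} = -2 + \sqrt{-34} = -2 + i \sqrt{34} \approx -2.0 + 5.831 i$)
$N{\left(z \right)} = \frac{2}{177} - \frac{z}{177} - \frac{i \sqrt{34}}{177}$ ($N{\left(z \right)} = \frac{z - \left(2 - i \sqrt{34}\right)}{-75 - 102} = \frac{-2 + z + i \sqrt{34}}{-177} = \left(-2 + z + i \sqrt{34}\right) \left(- \frac{1}{177}\right) = \frac{2}{177} - \frac{z}{177} - \frac{i \sqrt{34}}{177}$)
$\frac{-1651 + 657 \left(1 - 4\right) \left(-1 + 2\right)}{N{\left(-43 \right)} - 19080} = \frac{-1651 + 657 \left(1 - 4\right) \left(-1 + 2\right)}{\left(\frac{2}{177} - - \frac{43}{177} - \frac{i \sqrt{34}}{177}\right) - 19080} = \frac{-1651 + 657 \left(\left(-3\right) 1\right)}{\left(\frac{2}{177} + \frac{43}{177} - \frac{i \sqrt{34}}{177}\right) - 19080} = \frac{-1651 + 657 \left(-3\right)}{\left(\frac{15}{59} - \frac{i \sqrt{34}}{177}\right) - 19080} = \frac{-1651 - 1971}{- \frac{1125705}{59} - \frac{i \sqrt{34}}{177}} = - \frac{3622}{- \frac{1125705}{59} - \frac{i \sqrt{34}}{177}}$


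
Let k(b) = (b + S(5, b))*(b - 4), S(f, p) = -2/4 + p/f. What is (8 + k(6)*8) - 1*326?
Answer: -1054/5 ≈ -210.80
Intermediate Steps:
S(f, p) = -½ + p/f (S(f, p) = -2*¼ + p/f = -½ + p/f)
k(b) = (-4 + b)*(-½ + 6*b/5) (k(b) = (b + (b - ½*5)/5)*(b - 4) = (b + (b - 5/2)/5)*(-4 + b) = (b + (-5/2 + b)/5)*(-4 + b) = (b + (-½ + b/5))*(-4 + b) = (-½ + 6*b/5)*(-4 + b) = (-4 + b)*(-½ + 6*b/5))
(8 + k(6)*8) - 1*326 = (8 + (2 - 53/10*6 + (6/5)*6²)*8) - 1*326 = (8 + (2 - 159/5 + (6/5)*36)*8) - 326 = (8 + (2 - 159/5 + 216/5)*8) - 326 = (8 + (67/5)*8) - 326 = (8 + 536/5) - 326 = 576/5 - 326 = -1054/5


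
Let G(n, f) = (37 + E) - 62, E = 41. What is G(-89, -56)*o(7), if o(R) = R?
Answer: 112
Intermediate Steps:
G(n, f) = 16 (G(n, f) = (37 + 41) - 62 = 78 - 62 = 16)
G(-89, -56)*o(7) = 16*7 = 112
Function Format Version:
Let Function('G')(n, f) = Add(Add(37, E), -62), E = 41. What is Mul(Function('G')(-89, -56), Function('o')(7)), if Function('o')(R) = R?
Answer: 112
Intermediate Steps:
Function('G')(n, f) = 16 (Function('G')(n, f) = Add(Add(37, 41), -62) = Add(78, -62) = 16)
Mul(Function('G')(-89, -56), Function('o')(7)) = Mul(16, 7) = 112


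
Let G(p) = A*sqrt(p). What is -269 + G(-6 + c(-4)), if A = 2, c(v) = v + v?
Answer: -269 + 2*I*sqrt(14) ≈ -269.0 + 7.4833*I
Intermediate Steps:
c(v) = 2*v
G(p) = 2*sqrt(p)
-269 + G(-6 + c(-4)) = -269 + 2*sqrt(-6 + 2*(-4)) = -269 + 2*sqrt(-6 - 8) = -269 + 2*sqrt(-14) = -269 + 2*(I*sqrt(14)) = -269 + 2*I*sqrt(14)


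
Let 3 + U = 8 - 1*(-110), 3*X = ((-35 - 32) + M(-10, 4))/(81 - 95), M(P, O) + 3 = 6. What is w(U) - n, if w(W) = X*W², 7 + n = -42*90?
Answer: 502727/21 ≈ 23939.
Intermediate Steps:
M(P, O) = 3 (M(P, O) = -3 + 6 = 3)
X = 32/21 (X = (((-35 - 32) + 3)/(81 - 95))/3 = ((-67 + 3)/(-14))/3 = (-64*(-1/14))/3 = (⅓)*(32/7) = 32/21 ≈ 1.5238)
n = -3787 (n = -7 - 42*90 = -7 - 3780 = -3787)
U = 115 (U = -3 + (8 - 1*(-110)) = -3 + (8 + 110) = -3 + 118 = 115)
w(W) = 32*W²/21
w(U) - n = (32/21)*115² - 1*(-3787) = (32/21)*13225 + 3787 = 423200/21 + 3787 = 502727/21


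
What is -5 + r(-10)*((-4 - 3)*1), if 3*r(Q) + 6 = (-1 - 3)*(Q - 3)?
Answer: -337/3 ≈ -112.33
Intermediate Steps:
r(Q) = 2 - 4*Q/3 (r(Q) = -2 + ((-1 - 3)*(Q - 3))/3 = -2 + (-4*(-3 + Q))/3 = -2 + (12 - 4*Q)/3 = -2 + (4 - 4*Q/3) = 2 - 4*Q/3)
-5 + r(-10)*((-4 - 3)*1) = -5 + (2 - 4/3*(-10))*((-4 - 3)*1) = -5 + (2 + 40/3)*(-7*1) = -5 + (46/3)*(-7) = -5 - 322/3 = -337/3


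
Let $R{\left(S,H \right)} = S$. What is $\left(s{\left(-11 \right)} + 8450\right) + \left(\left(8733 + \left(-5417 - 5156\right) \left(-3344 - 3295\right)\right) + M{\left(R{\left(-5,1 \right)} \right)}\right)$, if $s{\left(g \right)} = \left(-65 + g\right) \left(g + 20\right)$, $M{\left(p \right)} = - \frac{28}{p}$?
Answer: $\frac{351053258}{5} \approx 7.0211 \cdot 10^{7}$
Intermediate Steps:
$s{\left(g \right)} = \left(-65 + g\right) \left(20 + g\right)$
$\left(s{\left(-11 \right)} + 8450\right) + \left(\left(8733 + \left(-5417 - 5156\right) \left(-3344 - 3295\right)\right) + M{\left(R{\left(-5,1 \right)} \right)}\right) = \left(\left(-1300 + \left(-11\right)^{2} - -495\right) + 8450\right) - \left(-8733 - \frac{28}{5} - \left(-5417 - 5156\right) \left(-3344 - 3295\right)\right) = \left(\left(-1300 + 121 + 495\right) + 8450\right) + \left(\left(8733 - -70194147\right) - - \frac{28}{5}\right) = \left(-684 + 8450\right) + \left(\left(8733 + 70194147\right) + \frac{28}{5}\right) = 7766 + \left(70202880 + \frac{28}{5}\right) = 7766 + \frac{351014428}{5} = \frac{351053258}{5}$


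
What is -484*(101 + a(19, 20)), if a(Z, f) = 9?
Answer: -53240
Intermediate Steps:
-484*(101 + a(19, 20)) = -484*(101 + 9) = -484*110 = -53240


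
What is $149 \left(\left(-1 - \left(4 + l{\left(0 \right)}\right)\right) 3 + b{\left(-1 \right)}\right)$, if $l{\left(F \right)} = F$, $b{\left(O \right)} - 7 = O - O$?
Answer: $-1192$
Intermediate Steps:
$b{\left(O \right)} = 7$ ($b{\left(O \right)} = 7 + \left(O - O\right) = 7 + 0 = 7$)
$149 \left(\left(-1 - \left(4 + l{\left(0 \right)}\right)\right) 3 + b{\left(-1 \right)}\right) = 149 \left(\left(-1 - 4\right) 3 + 7\right) = 149 \left(\left(-5\right) 3 + 7\right) = 149 \left(-15 + 7\right) = 149 \left(-8\right) = -1192$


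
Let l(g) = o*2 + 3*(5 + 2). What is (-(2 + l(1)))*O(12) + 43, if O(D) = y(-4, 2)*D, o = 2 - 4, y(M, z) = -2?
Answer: 499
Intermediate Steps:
o = -2
l(g) = 17 (l(g) = -2*2 + 3*(5 + 2) = -4 + 3*7 = -4 + 21 = 17)
O(D) = -2*D
(-(2 + l(1)))*O(12) + 43 = (-(2 + 17))*(-2*12) + 43 = -1*19*(-24) + 43 = -19*(-24) + 43 = 456 + 43 = 499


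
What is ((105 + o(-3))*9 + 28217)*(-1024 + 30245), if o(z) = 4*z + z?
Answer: 848197967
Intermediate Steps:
o(z) = 5*z
((105 + o(-3))*9 + 28217)*(-1024 + 30245) = ((105 + 5*(-3))*9 + 28217)*(-1024 + 30245) = ((105 - 15)*9 + 28217)*29221 = (90*9 + 28217)*29221 = (810 + 28217)*29221 = 29027*29221 = 848197967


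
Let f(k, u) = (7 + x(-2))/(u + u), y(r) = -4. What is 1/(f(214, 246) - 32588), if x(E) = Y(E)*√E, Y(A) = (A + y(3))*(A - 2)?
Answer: -7888378188/257066356158673 - 11808*I*√2/257066356158673 ≈ -3.0686e-5 - 6.496e-11*I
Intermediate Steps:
Y(A) = (-4 + A)*(-2 + A) (Y(A) = (A - 4)*(A - 2) = (-4 + A)*(-2 + A))
x(E) = √E*(8 + E² - 6*E) (x(E) = (8 + E² - 6*E)*√E = √E*(8 + E² - 6*E))
f(k, u) = (7 + 24*I*√2)/(2*u) (f(k, u) = (7 + √(-2)*(8 + (-2)² - 6*(-2)))/(u + u) = (7 + (I*√2)*(8 + 4 + 12))/((2*u)) = (7 + (I*√2)*24)*(1/(2*u)) = (7 + 24*I*√2)*(1/(2*u)) = (7 + 24*I*√2)/(2*u))
1/(f(214, 246) - 32588) = 1/((½)*(7 + 24*I*√2)/246 - 32588) = 1/((½)*(1/246)*(7 + 24*I*√2) - 32588) = 1/((7/492 + 2*I*√2/41) - 32588) = 1/(-16033289/492 + 2*I*√2/41)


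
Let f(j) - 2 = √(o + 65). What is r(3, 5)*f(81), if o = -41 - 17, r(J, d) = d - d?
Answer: 0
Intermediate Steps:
r(J, d) = 0
o = -58
f(j) = 2 + √7 (f(j) = 2 + √(-58 + 65) = 2 + √7)
r(3, 5)*f(81) = 0*(2 + √7) = 0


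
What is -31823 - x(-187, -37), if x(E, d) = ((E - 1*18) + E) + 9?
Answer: -31440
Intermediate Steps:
x(E, d) = -9 + 2*E (x(E, d) = ((E - 18) + E) + 9 = ((-18 + E) + E) + 9 = (-18 + 2*E) + 9 = -9 + 2*E)
-31823 - x(-187, -37) = -31823 - (-9 + 2*(-187)) = -31823 - (-9 - 374) = -31823 - 1*(-383) = -31823 + 383 = -31440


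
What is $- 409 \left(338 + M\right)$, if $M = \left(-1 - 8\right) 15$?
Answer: $-83027$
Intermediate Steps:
$M = -135$ ($M = \left(-1 - 8\right) 15 = \left(-9\right) 15 = -135$)
$- 409 \left(338 + M\right) = - 409 \left(338 - 135\right) = \left(-409\right) 203 = -83027$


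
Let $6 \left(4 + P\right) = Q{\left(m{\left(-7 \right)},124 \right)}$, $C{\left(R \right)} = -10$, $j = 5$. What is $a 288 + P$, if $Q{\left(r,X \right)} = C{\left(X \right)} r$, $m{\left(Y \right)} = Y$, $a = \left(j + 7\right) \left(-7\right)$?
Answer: $- \frac{72553}{3} \approx -24184.0$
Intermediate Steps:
$a = -84$ ($a = \left(5 + 7\right) \left(-7\right) = 12 \left(-7\right) = -84$)
$Q{\left(r,X \right)} = - 10 r$
$P = \frac{23}{3}$ ($P = -4 + \frac{\left(-10\right) \left(-7\right)}{6} = -4 + \frac{1}{6} \cdot 70 = -4 + \frac{35}{3} = \frac{23}{3} \approx 7.6667$)
$a 288 + P = \left(-84\right) 288 + \frac{23}{3} = -24192 + \frac{23}{3} = - \frac{72553}{3}$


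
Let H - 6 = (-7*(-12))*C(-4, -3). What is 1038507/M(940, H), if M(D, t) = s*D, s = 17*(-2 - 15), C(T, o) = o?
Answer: -1038507/271660 ≈ -3.8228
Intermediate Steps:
H = -246 (H = 6 - 7*(-12)*(-3) = 6 + 84*(-3) = 6 - 252 = -246)
s = -289 (s = 17*(-17) = -289)
M(D, t) = -289*D
1038507/M(940, H) = 1038507/((-289*940)) = 1038507/(-271660) = 1038507*(-1/271660) = -1038507/271660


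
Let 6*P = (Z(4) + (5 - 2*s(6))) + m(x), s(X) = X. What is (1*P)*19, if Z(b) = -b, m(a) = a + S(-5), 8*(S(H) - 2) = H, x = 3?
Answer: -1007/48 ≈ -20.979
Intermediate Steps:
S(H) = 2 + H/8
m(a) = 11/8 + a (m(a) = a + (2 + (⅛)*(-5)) = a + (2 - 5/8) = a + 11/8 = 11/8 + a)
P = -53/48 (P = ((-1*4 + (5 - 2*6)) + (11/8 + 3))/6 = ((-4 + (5 - 12)) + 35/8)/6 = ((-4 - 7) + 35/8)/6 = (-11 + 35/8)/6 = (⅙)*(-53/8) = -53/48 ≈ -1.1042)
(1*P)*19 = (1*(-53/48))*19 = -53/48*19 = -1007/48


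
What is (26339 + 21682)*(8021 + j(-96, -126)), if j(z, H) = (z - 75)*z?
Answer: 1173489177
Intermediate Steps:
j(z, H) = z*(-75 + z) (j(z, H) = (-75 + z)*z = z*(-75 + z))
(26339 + 21682)*(8021 + j(-96, -126)) = (26339 + 21682)*(8021 - 96*(-75 - 96)) = 48021*(8021 - 96*(-171)) = 48021*(8021 + 16416) = 48021*24437 = 1173489177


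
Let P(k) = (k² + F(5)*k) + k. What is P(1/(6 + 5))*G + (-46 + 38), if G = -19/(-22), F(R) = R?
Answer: -20023/2662 ≈ -7.5218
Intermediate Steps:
P(k) = k² + 6*k (P(k) = (k² + 5*k) + k = k² + 6*k)
G = 19/22 (G = -19*(-1/22) = 19/22 ≈ 0.86364)
P(1/(6 + 5))*G + (-46 + 38) = ((6 + 1/(6 + 5))/(6 + 5))*(19/22) + (-46 + 38) = ((6 + 1/11)/11)*(19/22) - 8 = ((1/11)*(67/11))*(19/22) - 8 = (67/121)*(19/22) - 8 = 1273/2662 - 8 = -20023/2662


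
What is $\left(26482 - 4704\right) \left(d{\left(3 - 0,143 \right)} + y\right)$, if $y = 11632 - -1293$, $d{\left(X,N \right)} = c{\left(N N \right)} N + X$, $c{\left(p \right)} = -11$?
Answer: $247289190$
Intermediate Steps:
$d{\left(X,N \right)} = X - 11 N$ ($d{\left(X,N \right)} = - 11 N + X = X - 11 N$)
$y = 12925$ ($y = 11632 + 1293 = 12925$)
$\left(26482 - 4704\right) \left(d{\left(3 - 0,143 \right)} + y\right) = \left(26482 - 4704\right) \left(\left(\left(3 - 0\right) - 1573\right) + 12925\right) = 21778 \left(\left(\left(3 + 0\right) - 1573\right) + 12925\right) = 21778 \left(\left(3 - 1573\right) + 12925\right) = 21778 \left(-1570 + 12925\right) = 21778 \cdot 11355 = 247289190$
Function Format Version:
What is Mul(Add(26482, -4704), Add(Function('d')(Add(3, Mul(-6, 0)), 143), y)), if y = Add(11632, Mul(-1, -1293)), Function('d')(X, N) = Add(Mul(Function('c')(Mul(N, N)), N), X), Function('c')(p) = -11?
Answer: 247289190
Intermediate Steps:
Function('d')(X, N) = Add(X, Mul(-11, N)) (Function('d')(X, N) = Add(Mul(-11, N), X) = Add(X, Mul(-11, N)))
y = 12925 (y = Add(11632, 1293) = 12925)
Mul(Add(26482, -4704), Add(Function('d')(Add(3, Mul(-6, 0)), 143), y)) = Mul(Add(26482, -4704), Add(Add(Add(3, Mul(-6, 0)), Mul(-11, 143)), 12925)) = Mul(21778, Add(Add(Add(3, 0), -1573), 12925)) = Mul(21778, Add(Add(3, -1573), 12925)) = Mul(21778, Add(-1570, 12925)) = Mul(21778, 11355) = 247289190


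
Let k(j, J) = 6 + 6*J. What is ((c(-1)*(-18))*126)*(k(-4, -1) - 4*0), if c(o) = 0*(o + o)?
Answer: 0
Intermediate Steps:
c(o) = 0 (c(o) = 0*(2*o) = 0)
((c(-1)*(-18))*126)*(k(-4, -1) - 4*0) = ((0*(-18))*126)*((6 + 6*(-1)) - 4*0) = (0*126)*((6 - 6) + 0) = 0*(0 + 0) = 0*0 = 0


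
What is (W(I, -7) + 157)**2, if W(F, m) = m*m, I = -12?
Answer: 42436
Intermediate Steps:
W(F, m) = m**2
(W(I, -7) + 157)**2 = ((-7)**2 + 157)**2 = (49 + 157)**2 = 206**2 = 42436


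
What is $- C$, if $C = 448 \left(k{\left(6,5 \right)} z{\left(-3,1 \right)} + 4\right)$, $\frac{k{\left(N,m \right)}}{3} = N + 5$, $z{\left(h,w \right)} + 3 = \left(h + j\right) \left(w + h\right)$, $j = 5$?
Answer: $101696$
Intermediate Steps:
$z{\left(h,w \right)} = -3 + \left(5 + h\right) \left(h + w\right)$ ($z{\left(h,w \right)} = -3 + \left(h + 5\right) \left(w + h\right) = -3 + \left(5 + h\right) \left(h + w\right)$)
$k{\left(N,m \right)} = 15 + 3 N$ ($k{\left(N,m \right)} = 3 \left(N + 5\right) = 3 \left(5 + N\right) = 15 + 3 N$)
$C = -101696$ ($C = 448 \left(\left(15 + 3 \cdot 6\right) \left(-3 + \left(-3\right)^{2} + 5 \left(-3\right) + 5 \cdot 1 - 3\right) + 4\right) = 448 \left(\left(15 + 18\right) \left(-3 + 9 - 15 + 5 - 3\right) + 4\right) = 448 \left(33 \left(-7\right) + 4\right) = 448 \left(-231 + 4\right) = 448 \left(-227\right) = -101696$)
$- C = \left(-1\right) \left(-101696\right) = 101696$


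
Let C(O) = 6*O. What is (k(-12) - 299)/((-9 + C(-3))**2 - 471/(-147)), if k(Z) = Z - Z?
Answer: -14651/35878 ≈ -0.40836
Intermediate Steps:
k(Z) = 0
(k(-12) - 299)/((-9 + C(-3))**2 - 471/(-147)) = (0 - 299)/((-9 + 6*(-3))**2 - 471/(-147)) = -299/((-9 - 18)**2 - 471*(-1/147)) = -299/((-27)**2 + 157/49) = -299/(729 + 157/49) = -299/35878/49 = -299*49/35878 = -14651/35878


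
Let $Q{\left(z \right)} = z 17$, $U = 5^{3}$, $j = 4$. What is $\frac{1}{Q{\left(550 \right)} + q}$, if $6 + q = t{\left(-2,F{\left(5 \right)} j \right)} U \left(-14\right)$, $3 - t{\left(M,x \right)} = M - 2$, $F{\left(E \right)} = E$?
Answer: $- \frac{1}{2906} \approx -0.00034412$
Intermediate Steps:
$t{\left(M,x \right)} = 5 - M$ ($t{\left(M,x \right)} = 3 - \left(M - 2\right) = 3 - \left(-2 + M\right) = 5 - M$)
$U = 125$
$Q{\left(z \right)} = 17 z$
$q = -12256$ ($q = -6 + \left(5 - -2\right) 125 \left(-14\right) = -6 + \left(5 + 2\right) 125 \left(-14\right) = -6 + 7 \cdot 125 \left(-14\right) = -6 + 875 \left(-14\right) = -6 - 12250 = -12256$)
$\frac{1}{Q{\left(550 \right)} + q} = \frac{1}{17 \cdot 550 - 12256} = \frac{1}{9350 - 12256} = \frac{1}{-2906} = - \frac{1}{2906}$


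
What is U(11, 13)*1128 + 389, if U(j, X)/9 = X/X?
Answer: 10541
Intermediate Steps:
U(j, X) = 9 (U(j, X) = 9*(X/X) = 9*1 = 9)
U(11, 13)*1128 + 389 = 9*1128 + 389 = 10152 + 389 = 10541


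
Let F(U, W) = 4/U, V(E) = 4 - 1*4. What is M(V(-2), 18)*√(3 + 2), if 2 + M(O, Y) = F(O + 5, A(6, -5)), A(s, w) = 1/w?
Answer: -6*√5/5 ≈ -2.6833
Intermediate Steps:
V(E) = 0 (V(E) = 4 - 4 = 0)
M(O, Y) = -2 + 4/(5 + O) (M(O, Y) = -2 + 4/(O + 5) = -2 + 4/(5 + O))
M(V(-2), 18)*√(3 + 2) = (2*(-3 - 1*0)/(5 + 0))*√(3 + 2) = (2*(-3 + 0)/5)*√5 = (2*(⅕)*(-3))*√5 = -6*√5/5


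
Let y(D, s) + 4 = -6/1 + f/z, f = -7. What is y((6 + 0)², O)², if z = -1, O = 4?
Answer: 9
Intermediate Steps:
y(D, s) = -3 (y(D, s) = -4 + (-6/1 - 7/(-1)) = -4 + (-6*1 - 7*(-1)) = -4 + (-6 + 7) = -4 + 1 = -3)
y((6 + 0)², O)² = (-3)² = 9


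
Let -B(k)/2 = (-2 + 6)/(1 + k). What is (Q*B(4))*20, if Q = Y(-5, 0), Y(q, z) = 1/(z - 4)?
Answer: 8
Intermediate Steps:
B(k) = -8/(1 + k) (B(k) = -2*(-2 + 6)/(1 + k) = -8/(1 + k))
Y(q, z) = 1/(-4 + z)
Q = -¼ (Q = 1/(-4 + 0) = 1/(-4) = -¼ ≈ -0.25000)
(Q*B(4))*20 = -(-2)/(1 + 4)*20 = -(-2)/5*20 = -¼*(-8/5)*20 = (⅖)*20 = 8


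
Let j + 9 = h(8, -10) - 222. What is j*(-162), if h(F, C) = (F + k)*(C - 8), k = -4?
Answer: 49086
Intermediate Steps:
h(F, C) = (-8 + C)*(-4 + F) (h(F, C) = (F - 4)*(C - 8) = (-4 + F)*(-8 + C) = (-8 + C)*(-4 + F))
j = -303 (j = -9 + ((32 - 8*8 - 4*(-10) - 10*8) - 222) = -9 + ((32 - 64 + 40 - 80) - 222) = -9 + (-72 - 222) = -9 - 294 = -303)
j*(-162) = -303*(-162) = 49086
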